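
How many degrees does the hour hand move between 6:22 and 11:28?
The hour hand moves 0.5 degrees per minute.
Time elapsed: 11:28 - 6:22 = 306 minutes
Angular displacement: 306 x 0.5 = 153 degrees

Final answer: 153 degrees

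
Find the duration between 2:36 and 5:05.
From 2:36 to 5:05:
(5 x 60 + 5) - (2 x 60 + 36) = 305 - 156 = 149 minutes
= 2 hours and 29 minutes

Final answer: 2 hours and 29 minutes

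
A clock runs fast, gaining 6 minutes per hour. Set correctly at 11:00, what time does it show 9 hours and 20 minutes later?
For every 60 true minutes, the faulty clock advances 60 + 6 = 66 minutes.
True elapsed: 9 hours and 20 minutes = 560 minutes.
Faulty clock advances: 560 x 66/60 = 616 minutes (drift: 56 minutes ahead).
Shown time: 11:00 + 616 minutes = 9:16.

Final answer: 9:16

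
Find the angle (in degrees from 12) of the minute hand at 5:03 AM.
The minute hand moves 6 degrees per minute.
At 5:03: 3 x 6 = 18 degrees

Final answer: 18 degrees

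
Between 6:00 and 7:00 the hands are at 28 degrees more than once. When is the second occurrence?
At t minutes past 6:00, the hour hand is at 30 x 6 + 0.5t degrees and the minute hand is at 6t degrees.
The smaller angle between them is 28 degrees when |30H - 5.5t| = 28 or |30H - 5.5t| = 332.
With H = 6, solve 30 x 6 - 5.5t = +/- target for each target:
  t = (30 x 6 - 28) / 5.5 = 27.64
  t = (30 x 6 + 28) / 5.5 = 37.82
  t = (30 x 6 - 332) / 5.5 = -27.64 (outside (0, 60))
  t = (30 x 6 + 332) / 5.5 = 93.09 (outside (0, 60))
Valid solutions in (0, 60): {27.64, 37.82} minutes.
The second occurrence is t = 37.82 minutes.
The hands form a 28-degree angle at 37.82 minutes past 6:00.

Final answer: 37.82 minutes past 6:00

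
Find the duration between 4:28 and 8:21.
From 4:28 to 8:21:
(8 x 60 + 21) - (4 x 60 + 28) = 501 - 268 = 233 minutes
= 3 hours and 53 minutes

Final answer: 3 hours and 53 minutes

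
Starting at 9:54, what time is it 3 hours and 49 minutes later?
Starting time: 9:54
Adding 49 minutes to 54 minutes: 54 + 49 = 103 minutes = 1 hour and 43 minutes
Adding 3 hours: 9 + 3 + 1 (carry) = 13 - 12 = 1
Final time: 1:43

Final answer: 1:43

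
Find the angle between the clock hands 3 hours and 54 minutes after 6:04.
First find the time 3 hours and 54 minutes after 6:04.
Total minutes: 6 x 60 + 4 + 3 x 60 + 54 = 598.
598 mod 720 = 598 minutes = 9:58.
Now compute the angle at 9:58:
Hour hand: 9 x 30 + 58 x 0.5 = 299 degrees
Minute hand: 58 x 6 = 348 degrees
Difference: |299 - 348| = 49 degrees
The angle is 49 degrees

Final answer: 49 degrees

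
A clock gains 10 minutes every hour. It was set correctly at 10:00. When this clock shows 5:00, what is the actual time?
For every 60 true minutes, the faulty clock advances 70 minutes, so 1 faulty-clock minute corresponds to 60/70 true minutes.
From 10:00 to 5:00 on the faulty dial is 420 minutes.
True elapsed: 420 x 60/70 = 360 minutes = 6 hours.
True time: 10:00 + 6 hours = 4:00.

Final answer: 4:00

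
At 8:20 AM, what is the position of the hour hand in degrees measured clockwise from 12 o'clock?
The hour hand moves 30 degrees per hour and 0.5 degrees per minute.
At 8:20: (8) x 30 + 20 x 0.5 = 240 + 10 = 250 degrees

Final answer: 250 degrees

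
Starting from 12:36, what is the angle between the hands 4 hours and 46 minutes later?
First find the time 4 hours and 46 minutes after 12:36.
Total minutes: 12 x 60 + 36 + 4 x 60 + 46 = 1042.
1042 mod 720 = 322 minutes = 5:22.
Now compute the angle at 5:22:
Hour hand: 5 x 30 + 22 x 0.5 = 161 degrees
Minute hand: 22 x 6 = 132 degrees
Difference: |161 - 132| = 29 degrees
The angle is 29 degrees

Final answer: 29 degrees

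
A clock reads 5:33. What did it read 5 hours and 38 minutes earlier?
Starting time: 5:33 = 333 total minutes past 12:00
Subtracting: 5 hours and 38 minutes = 338 minutes
333 - 338 = -5 (negative, add 12 hours = 720) = 715 minutes
= 11 hours and 55 minutes past 12:00 = 11:55

Final answer: 11:55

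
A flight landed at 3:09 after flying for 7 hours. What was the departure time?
Starting time: 3:09 = 189 total minutes past 12:00
Subtracting: 7 hours = 420 minutes
189 - 420 = -231 (negative, add 12 hours = 720) = 489 minutes
= 8 hours and 9 minutes past 12:00 = 8:09

Final answer: 8:09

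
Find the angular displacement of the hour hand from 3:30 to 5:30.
The hour hand moves 0.5 degrees per minute.
Time elapsed: 5:30 - 3:30 = 120 minutes
Angular displacement: 120 x 0.5 = 60 degrees

Final answer: 60 degrees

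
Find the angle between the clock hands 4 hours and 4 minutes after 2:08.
First find the time 4 hours and 4 minutes after 2:08.
Total minutes: 2 x 60 + 8 + 4 x 60 + 4 = 372.
372 mod 720 = 372 minutes = 6:12.
Now compute the angle at 6:12:
Hour hand: 6 x 30 + 12 x 0.5 = 186 degrees
Minute hand: 12 x 6 = 72 degrees
Difference: |186 - 72| = 114 degrees
The angle is 114 degrees

Final answer: 114 degrees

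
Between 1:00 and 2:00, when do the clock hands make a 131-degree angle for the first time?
At t minutes past 1:00, the hour hand is at 30 x 1 + 0.5t degrees and the minute hand is at 6t degrees.
The smaller angle between them is 131 degrees when |30H - 5.5t| = 131 or |30H - 5.5t| = 229.
With H = 1, solve 30 x 1 - 5.5t = +/- target for each target:
  t = (30 x 1 - 131) / 5.5 = -18.36 (outside (0, 60))
  t = (30 x 1 + 131) / 5.5 = 29.27
  t = (30 x 1 - 229) / 5.5 = -36.18 (outside (0, 60))
  t = (30 x 1 + 229) / 5.5 = 47.09
Valid solutions in (0, 60): {29.27, 47.09} minutes.
The first occurrence is t = 29.27 minutes.
The hands form a 131-degree angle at 29.27 minutes past 1:00.

Final answer: 29.27 minutes past 1:00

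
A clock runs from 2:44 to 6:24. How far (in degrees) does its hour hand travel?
The hour hand moves 0.5 degrees per minute.
Time elapsed: 6:24 - 2:44 = 220 minutes
Angular displacement: 220 x 0.5 = 110 degrees

Final answer: 110 degrees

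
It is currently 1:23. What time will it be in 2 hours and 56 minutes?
Starting time: 1:23
Adding 56 minutes to 23 minutes: 23 + 56 = 79 minutes = 1 hour and 19 minutes
Adding 2 hours: 1 + 2 + 1 (carry) = 4
Final time: 4:19

Final answer: 4:19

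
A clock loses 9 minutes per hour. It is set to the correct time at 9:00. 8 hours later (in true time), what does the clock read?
For every 60 true minutes, the faulty clock advances 60 - 9 = 51 minutes.
True elapsed: 8 hours = 480 minutes.
Faulty clock advances: 480 x 51/60 = 408 minutes (drift: 72 minutes behind).
Shown time: 9:00 + 408 minutes = 3:48.

Final answer: 3:48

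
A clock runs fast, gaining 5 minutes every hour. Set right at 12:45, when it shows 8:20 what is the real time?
For every 60 true minutes, the faulty clock advances 65 minutes, so 1 faulty-clock minute corresponds to 60/65 true minutes.
From 12:45 to 8:20 on the faulty dial is 455 minutes.
True elapsed: 455 x 60/65 = 420 minutes = 7 hours.
True time: 12:45 + 7 hours = 7:45.

Final answer: 7:45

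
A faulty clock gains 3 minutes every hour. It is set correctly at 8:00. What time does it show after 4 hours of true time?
For every 60 true minutes, the faulty clock advances 60 + 3 = 63 minutes.
True elapsed: 4 hours = 240 minutes.
Faulty clock advances: 240 x 63/60 = 252 minutes (drift: 12 minutes ahead).
Shown time: 8:00 + 252 minutes = 12:12.

Final answer: 12:12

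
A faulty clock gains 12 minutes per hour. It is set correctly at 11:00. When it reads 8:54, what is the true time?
For every 60 true minutes, the faulty clock advances 72 minutes, so 1 faulty-clock minute corresponds to 60/72 true minutes.
From 11:00 to 8:54 on the faulty dial is 594 minutes.
True elapsed: 594 x 60/72 = 495 minutes = 8 hours and 15 minutes.
True time: 11:00 + 8 hours and 15 minutes = 7:15.

Final answer: 7:15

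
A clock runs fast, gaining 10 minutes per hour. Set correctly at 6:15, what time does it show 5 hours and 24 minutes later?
For every 60 true minutes, the faulty clock advances 60 + 10 = 70 minutes.
True elapsed: 5 hours and 24 minutes = 324 minutes.
Faulty clock advances: 324 x 70/60 = 378 minutes (drift: 54 minutes ahead).
Shown time: 6:15 + 378 minutes = 12:33.

Final answer: 12:33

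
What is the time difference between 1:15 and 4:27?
From 1:15 to 4:27:
(4 x 60 + 27) - (1 x 60 + 15) = 267 - 75 = 192 minutes
= 3 hours and 12 minutes

Final answer: 3 hours and 12 minutes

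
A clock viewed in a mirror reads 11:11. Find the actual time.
Reflection across the vertical (12-6) axis maps a hand at angle A degrees to (360 - A) degrees, which sends a reading of T minutes past 12:00 to (720 - T) minutes past 12:00.
Mirror reads 11:11 = 671 minutes past 12:00.
Actual time: (720 - 671) mod 720 = 49 minutes = 12:49.

Final answer: 12:49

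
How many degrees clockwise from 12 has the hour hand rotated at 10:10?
The hour hand moves 30 degrees per hour and 0.5 degrees per minute.
At 10:10: (10) x 30 + 10 x 0.5 = 300 + 5 = 305 degrees

Final answer: 305 degrees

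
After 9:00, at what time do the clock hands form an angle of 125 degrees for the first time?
At t minutes past 9:00, the hour hand is at 30 x 9 + 0.5t degrees and the minute hand is at 6t degrees.
The smaller angle between them is 125 degrees when |30H - 5.5t| = 125 or |30H - 5.5t| = 235.
With H = 9, solve 30 x 9 - 5.5t = +/- target for each target:
  t = (30 x 9 - 125) / 5.5 = 26.36
  t = (30 x 9 + 125) / 5.5 = 71.82 (outside (0, 60))
  t = (30 x 9 - 235) / 5.5 = 6.36
  t = (30 x 9 + 235) / 5.5 = 91.82 (outside (0, 60))
Valid solutions in (0, 60): {6.36, 26.36} minutes.
The first occurrence is t = 6.36 minutes.
The hands form a 125-degree angle at 6.36 minutes past 9:00.

Final answer: 6.36 minutes past 9:00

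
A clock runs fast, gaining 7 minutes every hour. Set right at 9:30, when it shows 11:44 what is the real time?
For every 60 true minutes, the faulty clock advances 67 minutes, so 1 faulty-clock minute corresponds to 60/67 true minutes.
From 9:30 to 11:44 on the faulty dial is 134 minutes.
True elapsed: 134 x 60/67 = 120 minutes = 2 hours.
True time: 9:30 + 2 hours = 11:30.

Final answer: 11:30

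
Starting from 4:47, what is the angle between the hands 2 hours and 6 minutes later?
First find the time 2 hours and 6 minutes after 4:47.
Total minutes: 4 x 60 + 47 + 2 x 60 + 6 = 413.
413 mod 720 = 413 minutes = 6:53.
Now compute the angle at 6:53:
Hour hand: 6 x 30 + 53 x 0.5 = 206.5 degrees
Minute hand: 53 x 6 = 318 degrees
Difference: |206.5 - 318| = 111.5 degrees
The angle is 111.5 degrees

Final answer: 111.5 degrees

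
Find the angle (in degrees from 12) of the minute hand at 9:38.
The minute hand moves 6 degrees per minute.
At 9:38: 38 x 6 = 228 degrees

Final answer: 228 degrees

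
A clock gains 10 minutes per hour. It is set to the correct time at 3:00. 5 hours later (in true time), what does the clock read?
For every 60 true minutes, the faulty clock advances 60 + 10 = 70 minutes.
True elapsed: 5 hours = 300 minutes.
Faulty clock advances: 300 x 70/60 = 350 minutes (drift: 50 minutes ahead).
Shown time: 3:00 + 350 minutes = 8:50.

Final answer: 8:50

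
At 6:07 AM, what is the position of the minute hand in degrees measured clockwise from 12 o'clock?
The minute hand moves 6 degrees per minute.
At 6:07: 7 x 6 = 42 degrees

Final answer: 42 degrees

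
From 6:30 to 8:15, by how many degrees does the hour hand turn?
The hour hand moves 0.5 degrees per minute.
Time elapsed: 8:15 - 6:30 = 105 minutes
Angular displacement: 105 x 0.5 = 52.5 degrees

Final answer: 52.5 degrees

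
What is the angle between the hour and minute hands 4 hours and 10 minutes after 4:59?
First find the time 4 hours and 10 minutes after 4:59.
Total minutes: 4 x 60 + 59 + 4 x 60 + 10 = 549.
549 mod 720 = 549 minutes = 9:09.
Now compute the angle at 9:09:
Hour hand: 9 x 30 + 9 x 0.5 = 274.5 degrees
Minute hand: 9 x 6 = 54 degrees
Difference: |274.5 - 54| = 220.5 degrees
Smaller angle: 360 - 220.5 = 139.5 degrees

Final answer: 139.5 degrees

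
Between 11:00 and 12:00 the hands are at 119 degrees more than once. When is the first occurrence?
At t minutes past 11:00, the hour hand is at 30 x 11 + 0.5t degrees and the minute hand is at 6t degrees.
The smaller angle between them is 119 degrees when |30H - 5.5t| = 119 or |30H - 5.5t| = 241.
With H = 11, solve 30 x 11 - 5.5t = +/- target for each target:
  t = (30 x 11 - 119) / 5.5 = 38.36
  t = (30 x 11 + 119) / 5.5 = 81.64 (outside (0, 60))
  t = (30 x 11 - 241) / 5.5 = 16.18
  t = (30 x 11 + 241) / 5.5 = 103.82 (outside (0, 60))
Valid solutions in (0, 60): {16.18, 38.36} minutes.
The first occurrence is t = 16.18 minutes.
The hands form a 119-degree angle at 16.18 minutes past 11:00.

Final answer: 16.18 minutes past 11:00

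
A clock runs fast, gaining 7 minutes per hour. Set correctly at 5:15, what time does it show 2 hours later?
For every 60 true minutes, the faulty clock advances 60 + 7 = 67 minutes.
True elapsed: 2 hours = 120 minutes.
Faulty clock advances: 120 x 67/60 = 134 minutes (drift: 14 minutes ahead).
Shown time: 5:15 + 134 minutes = 7:29.

Final answer: 7:29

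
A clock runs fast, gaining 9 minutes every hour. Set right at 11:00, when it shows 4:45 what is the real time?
For every 60 true minutes, the faulty clock advances 69 minutes, so 1 faulty-clock minute corresponds to 60/69 true minutes.
From 11:00 to 4:45 on the faulty dial is 345 minutes.
True elapsed: 345 x 60/69 = 300 minutes = 5 hours.
True time: 11:00 + 5 hours = 4:00.

Final answer: 4:00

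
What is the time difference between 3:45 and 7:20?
From 3:45 to 7:20:
(7 x 60 + 20) - (3 x 60 + 45) = 440 - 225 = 215 minutes
= 3 hours and 35 minutes

Final answer: 3 hours and 35 minutes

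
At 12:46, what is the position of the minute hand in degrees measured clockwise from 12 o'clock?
The minute hand moves 6 degrees per minute.
At 12:46: 46 x 6 = 276 degrees

Final answer: 276 degrees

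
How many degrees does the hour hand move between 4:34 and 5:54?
The hour hand moves 0.5 degrees per minute.
Time elapsed: 5:54 - 4:34 = 80 minutes
Angular displacement: 80 x 0.5 = 40 degrees

Final answer: 40 degrees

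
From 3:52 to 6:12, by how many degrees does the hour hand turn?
The hour hand moves 0.5 degrees per minute.
Time elapsed: 6:12 - 3:52 = 140 minutes
Angular displacement: 140 x 0.5 = 70 degrees

Final answer: 70 degrees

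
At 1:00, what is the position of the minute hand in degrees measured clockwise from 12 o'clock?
The minute hand moves 6 degrees per minute.
At 1:00: 0 x 6 = 0 degrees

Final answer: 0 degrees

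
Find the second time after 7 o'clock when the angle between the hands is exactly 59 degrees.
At t minutes past 7:00, the hour hand is at 30 x 7 + 0.5t degrees and the minute hand is at 6t degrees.
The smaller angle between them is 59 degrees when |30H - 5.5t| = 59 or |30H - 5.5t| = 301.
With H = 7, solve 30 x 7 - 5.5t = +/- target for each target:
  t = (30 x 7 - 59) / 5.5 = 27.45
  t = (30 x 7 + 59) / 5.5 = 48.91
  t = (30 x 7 - 301) / 5.5 = -16.55 (outside (0, 60))
  t = (30 x 7 + 301) / 5.5 = 92.91 (outside (0, 60))
Valid solutions in (0, 60): {27.45, 48.91} minutes.
The second occurrence is t = 48.91 minutes.
The hands form a 59-degree angle at 48.91 minutes past 7:00.

Final answer: 48.91 minutes past 7:00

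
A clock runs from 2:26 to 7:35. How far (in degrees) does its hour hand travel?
The hour hand moves 0.5 degrees per minute.
Time elapsed: 7:35 - 2:26 = 309 minutes
Angular displacement: 309 x 0.5 = 154.5 degrees

Final answer: 154.5 degrees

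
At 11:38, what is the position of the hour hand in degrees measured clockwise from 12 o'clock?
The hour hand moves 30 degrees per hour and 0.5 degrees per minute.
At 11:38: (11) x 30 + 38 x 0.5 = 330 + 19 = 349 degrees

Final answer: 349 degrees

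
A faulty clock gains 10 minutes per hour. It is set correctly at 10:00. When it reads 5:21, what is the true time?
For every 60 true minutes, the faulty clock advances 70 minutes, so 1 faulty-clock minute corresponds to 60/70 true minutes.
From 10:00 to 5:21 on the faulty dial is 441 minutes.
True elapsed: 441 x 60/70 = 378 minutes = 6 hours and 18 minutes.
True time: 10:00 + 6 hours and 18 minutes = 4:18.

Final answer: 4:18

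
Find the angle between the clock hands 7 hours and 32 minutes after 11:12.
First find the time 7 hours and 32 minutes after 11:12.
Total minutes: 11 x 60 + 12 + 7 x 60 + 32 = 1124.
1124 mod 720 = 404 minutes = 6:44.
Now compute the angle at 6:44:
Hour hand: 6 x 30 + 44 x 0.5 = 202 degrees
Minute hand: 44 x 6 = 264 degrees
Difference: |202 - 264| = 62 degrees
The angle is 62 degrees

Final answer: 62 degrees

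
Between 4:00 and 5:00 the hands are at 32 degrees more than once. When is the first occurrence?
At t minutes past 4:00, the hour hand is at 30 x 4 + 0.5t degrees and the minute hand is at 6t degrees.
The smaller angle between them is 32 degrees when |30H - 5.5t| = 32 or |30H - 5.5t| = 328.
With H = 4, solve 30 x 4 - 5.5t = +/- target for each target:
  t = (30 x 4 - 32) / 5.5 = 16
  t = (30 x 4 + 32) / 5.5 = 27.64
  t = (30 x 4 - 328) / 5.5 = -37.82 (outside (0, 60))
  t = (30 x 4 + 328) / 5.5 = 81.45 (outside (0, 60))
Valid solutions in (0, 60): {16, 27.64} minutes.
The first occurrence is t = 16 minutes.
The hands form a 32-degree angle at 16 minutes past 4:00.

Final answer: 16 minutes past 4:00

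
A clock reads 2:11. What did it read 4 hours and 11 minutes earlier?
Starting time: 2:11 = 131 total minutes past 12:00
Subtracting: 4 hours and 11 minutes = 251 minutes
131 - 251 = -120 (negative, add 12 hours = 720) = 600 minutes
= 10 hours past 12:00 = 10:00

Final answer: 10:00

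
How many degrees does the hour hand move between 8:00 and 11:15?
The hour hand moves 0.5 degrees per minute.
Time elapsed: 11:15 - 8:00 = 195 minutes
Angular displacement: 195 x 0.5 = 97.5 degrees

Final answer: 97.5 degrees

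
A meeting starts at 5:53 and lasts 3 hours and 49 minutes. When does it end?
Starting time: 5:53
Adding 49 minutes to 53 minutes: 53 + 49 = 102 minutes = 1 hour and 42 minutes
Adding 3 hours: 5 + 3 + 1 (carry) = 9
Final time: 9:42

Final answer: 9:42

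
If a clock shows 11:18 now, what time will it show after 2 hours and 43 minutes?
Starting time: 11:18
Adding 43 minutes to 18 minutes: 18 + 43 = 61 minutes = 1 hour and 1 minute
Adding 2 hours: 11 + 2 + 1 (carry) = 14 - 12 = 2
Final time: 2:01

Final answer: 2:01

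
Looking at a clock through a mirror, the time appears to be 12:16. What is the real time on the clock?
Reflection across the vertical (12-6) axis maps a hand at angle A degrees to (360 - A) degrees, which sends a reading of T minutes past 12:00 to (720 - T) minutes past 12:00.
Mirror reads 12:16 = 16 minutes past 12:00.
Actual time: (720 - 16) mod 720 = 704 minutes = 11:44.

Final answer: 11:44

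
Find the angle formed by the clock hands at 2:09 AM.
Hour hand position: 2 x 30 + 9 x 0.5 = 64.5 degrees
Minute hand position: 9 x 6 = 54 degrees
Difference: |64.5 - 54| = 10.5 degrees
The angle between the hands is 10.5 degrees

Final answer: 10.5 degrees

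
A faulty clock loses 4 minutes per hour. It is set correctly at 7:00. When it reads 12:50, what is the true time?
For every 60 true minutes, the faulty clock advances 56 minutes, so 1 faulty-clock minute corresponds to 60/56 true minutes.
From 7:00 to 12:50 on the faulty dial is 350 minutes.
True elapsed: 350 x 60/56 = 375 minutes = 6 hours and 15 minutes.
True time: 7:00 + 6 hours and 15 minutes = 1:15.

Final answer: 1:15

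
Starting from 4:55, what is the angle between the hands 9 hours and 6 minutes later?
First find the time 9 hours and 6 minutes after 4:55.
Total minutes: 4 x 60 + 55 + 9 x 60 + 6 = 841.
841 mod 720 = 121 minutes = 2:01.
Now compute the angle at 2:01:
Hour hand: 2 x 30 + 1 x 0.5 = 60.5 degrees
Minute hand: 1 x 6 = 6 degrees
Difference: |60.5 - 6| = 54.5 degrees
The angle is 54.5 degrees

Final answer: 54.5 degrees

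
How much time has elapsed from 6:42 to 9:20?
From 6:42 to 9:20:
(9 x 60 + 20) - (6 x 60 + 42) = 560 - 402 = 158 minutes
= 2 hours and 38 minutes

Final answer: 2 hours and 38 minutes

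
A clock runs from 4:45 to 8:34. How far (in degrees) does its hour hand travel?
The hour hand moves 0.5 degrees per minute.
Time elapsed: 8:34 - 4:45 = 229 minutes
Angular displacement: 229 x 0.5 = 114.5 degrees

Final answer: 114.5 degrees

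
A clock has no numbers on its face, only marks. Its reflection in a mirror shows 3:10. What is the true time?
Reflection across the vertical (12-6) axis maps a hand at angle A degrees to (360 - A) degrees, which sends a reading of T minutes past 12:00 to (720 - T) minutes past 12:00.
Mirror reads 3:10 = 190 minutes past 12:00.
Actual time: (720 - 190) mod 720 = 530 minutes = 8:50.

Final answer: 8:50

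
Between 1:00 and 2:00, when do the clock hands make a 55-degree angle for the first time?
At t minutes past 1:00, the hour hand is at 30 x 1 + 0.5t degrees and the minute hand is at 6t degrees.
The smaller angle between them is 55 degrees when |30H - 5.5t| = 55 or |30H - 5.5t| = 305.
With H = 1, solve 30 x 1 - 5.5t = +/- target for each target:
  t = (30 x 1 - 55) / 5.5 = -4.55 (outside (0, 60))
  t = (30 x 1 + 55) / 5.5 = 15.45
  t = (30 x 1 - 305) / 5.5 = -50 (outside (0, 60))
  t = (30 x 1 + 305) / 5.5 = 60.91 (outside (0, 60))
Valid solutions in (0, 60): {15.45} minutes.
The first occurrence is t = 15.45 minutes.
The hands form a 55-degree angle at 15.45 minutes past 1:00.

Final answer: 15.45 minutes past 1:00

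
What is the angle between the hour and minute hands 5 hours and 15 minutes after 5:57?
First find the time 5 hours and 15 minutes after 5:57.
Total minutes: 5 x 60 + 57 + 5 x 60 + 15 = 672.
672 mod 720 = 672 minutes = 11:12.
Now compute the angle at 11:12:
Hour hand: 11 x 30 + 12 x 0.5 = 336 degrees
Minute hand: 12 x 6 = 72 degrees
Difference: |336 - 72| = 264 degrees
Smaller angle: 360 - 264 = 96 degrees

Final answer: 96 degrees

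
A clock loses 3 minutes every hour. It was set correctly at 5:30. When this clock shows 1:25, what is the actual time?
For every 60 true minutes, the faulty clock advances 57 minutes, so 1 faulty-clock minute corresponds to 60/57 true minutes.
From 5:30 to 1:25 on the faulty dial is 475 minutes.
True elapsed: 475 x 60/57 = 500 minutes = 8 hours and 20 minutes.
True time: 5:30 + 8 hours and 20 minutes = 1:50.

Final answer: 1:50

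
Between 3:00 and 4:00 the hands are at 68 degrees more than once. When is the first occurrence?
At t minutes past 3:00, the hour hand is at 30 x 3 + 0.5t degrees and the minute hand is at 6t degrees.
The smaller angle between them is 68 degrees when |30H - 5.5t| = 68 or |30H - 5.5t| = 292.
With H = 3, solve 30 x 3 - 5.5t = +/- target for each target:
  t = (30 x 3 - 68) / 5.5 = 4
  t = (30 x 3 + 68) / 5.5 = 28.73
  t = (30 x 3 - 292) / 5.5 = -36.73 (outside (0, 60))
  t = (30 x 3 + 292) / 5.5 = 69.45 (outside (0, 60))
Valid solutions in (0, 60): {4, 28.73} minutes.
The first occurrence is t = 4 minutes.
The hands form a 68-degree angle at 4 minutes past 3:00.

Final answer: 4 minutes past 3:00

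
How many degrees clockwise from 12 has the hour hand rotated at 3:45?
The hour hand moves 30 degrees per hour and 0.5 degrees per minute.
At 3:45: (3) x 30 + 45 x 0.5 = 90 + 22.5 = 112.5 degrees

Final answer: 112.5 degrees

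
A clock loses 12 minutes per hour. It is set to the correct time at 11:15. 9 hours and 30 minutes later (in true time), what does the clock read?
For every 60 true minutes, the faulty clock advances 60 - 12 = 48 minutes.
True elapsed: 9 hours and 30 minutes = 570 minutes.
Faulty clock advances: 570 x 48/60 = 456 minutes (drift: 114 minutes behind).
Shown time: 11:15 + 456 minutes = 6:51.

Final answer: 6:51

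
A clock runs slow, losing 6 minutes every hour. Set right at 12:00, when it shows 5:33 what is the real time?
For every 60 true minutes, the faulty clock advances 54 minutes, so 1 faulty-clock minute corresponds to 60/54 true minutes.
From 12:00 to 5:33 on the faulty dial is 333 minutes.
True elapsed: 333 x 60/54 = 370 minutes = 6 hours and 10 minutes.
True time: 12:00 + 6 hours and 10 minutes = 6:10.

Final answer: 6:10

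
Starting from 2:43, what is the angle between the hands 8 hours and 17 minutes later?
First find the time 8 hours and 17 minutes after 2:43.
Total minutes: 2 x 60 + 43 + 8 x 60 + 17 = 660.
660 mod 720 = 660 minutes = 11:00.
Now compute the angle at 11:00:
Hour hand: 11 x 30 + 0 x 0.5 = 330 degrees
Minute hand: 0 x 6 = 0 degrees
Difference: |330 - 0| = 330 degrees
Smaller angle: 360 - 330 = 30 degrees

Final answer: 30 degrees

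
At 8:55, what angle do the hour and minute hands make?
Hour hand position: 8 x 30 + 55 x 0.5 = 267.5 degrees
Minute hand position: 55 x 6 = 330 degrees
Difference: |267.5 - 330| = 62.5 degrees
The angle between the hands is 62.5 degrees

Final answer: 62.5 degrees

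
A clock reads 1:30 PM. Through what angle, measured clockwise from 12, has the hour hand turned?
The hour hand moves 30 degrees per hour and 0.5 degrees per minute.
At 1:30: (1) x 30 + 30 x 0.5 = 30 + 15 = 45 degrees

Final answer: 45 degrees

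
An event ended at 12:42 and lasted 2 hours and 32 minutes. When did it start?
Starting time: 12:42 = 42 total minutes past 12:00
Subtracting: 2 hours and 32 minutes = 152 minutes
42 - 152 = -110 (negative, add 12 hours = 720) = 610 minutes
= 10 hours and 10 minutes past 12:00 = 10:10

Final answer: 10:10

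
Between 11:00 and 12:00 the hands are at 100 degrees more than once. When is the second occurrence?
At t minutes past 11:00, the hour hand is at 30 x 11 + 0.5t degrees and the minute hand is at 6t degrees.
The smaller angle between them is 100 degrees when |30H - 5.5t| = 100 or |30H - 5.5t| = 260.
With H = 11, solve 30 x 11 - 5.5t = +/- target for each target:
  t = (30 x 11 - 100) / 5.5 = 41.82
  t = (30 x 11 + 100) / 5.5 = 78.18 (outside (0, 60))
  t = (30 x 11 - 260) / 5.5 = 12.73
  t = (30 x 11 + 260) / 5.5 = 107.27 (outside (0, 60))
Valid solutions in (0, 60): {12.73, 41.82} minutes.
The second occurrence is t = 41.82 minutes.
The hands form a 100-degree angle at 41.82 minutes past 11:00.

Final answer: 41.82 minutes past 11:00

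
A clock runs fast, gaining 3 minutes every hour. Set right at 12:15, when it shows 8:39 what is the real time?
For every 60 true minutes, the faulty clock advances 63 minutes, so 1 faulty-clock minute corresponds to 60/63 true minutes.
From 12:15 to 8:39 on the faulty dial is 504 minutes.
True elapsed: 504 x 60/63 = 480 minutes = 8 hours.
True time: 12:15 + 8 hours = 8:15.

Final answer: 8:15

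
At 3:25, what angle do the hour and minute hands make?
Hour hand position: 3 x 30 + 25 x 0.5 = 102.5 degrees
Minute hand position: 25 x 6 = 150 degrees
Difference: |102.5 - 150| = 47.5 degrees
The angle between the hands is 47.5 degrees

Final answer: 47.5 degrees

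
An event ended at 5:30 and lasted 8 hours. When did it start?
Starting time: 5:30 = 330 total minutes past 12:00
Subtracting: 8 hours = 480 minutes
330 - 480 = -150 (negative, add 12 hours = 720) = 570 minutes
= 9 hours and 30 minutes past 12:00 = 9:30

Final answer: 9:30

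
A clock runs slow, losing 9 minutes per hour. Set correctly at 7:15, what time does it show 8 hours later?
For every 60 true minutes, the faulty clock advances 60 - 9 = 51 minutes.
True elapsed: 8 hours = 480 minutes.
Faulty clock advances: 480 x 51/60 = 408 minutes (drift: 72 minutes behind).
Shown time: 7:15 + 408 minutes = 2:03.

Final answer: 2:03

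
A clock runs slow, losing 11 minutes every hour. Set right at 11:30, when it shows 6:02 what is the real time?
For every 60 true minutes, the faulty clock advances 49 minutes, so 1 faulty-clock minute corresponds to 60/49 true minutes.
From 11:30 to 6:02 on the faulty dial is 392 minutes.
True elapsed: 392 x 60/49 = 480 minutes = 8 hours.
True time: 11:30 + 8 hours = 7:30.

Final answer: 7:30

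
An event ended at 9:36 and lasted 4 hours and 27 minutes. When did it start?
Starting time: 9:36 = 576 total minutes past 12:00
Subtracting: 4 hours and 27 minutes = 267 minutes
576 - 267 = 309 minutes
= 5 hours and 9 minutes past 12:00 = 5:09

Final answer: 5:09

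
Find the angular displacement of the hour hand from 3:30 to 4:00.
The hour hand moves 0.5 degrees per minute.
Time elapsed: 4:00 - 3:30 = 30 minutes
Angular displacement: 30 x 0.5 = 15 degrees

Final answer: 15 degrees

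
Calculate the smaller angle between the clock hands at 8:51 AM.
Hour hand position: 8 x 30 + 51 x 0.5 = 265.5 degrees
Minute hand position: 51 x 6 = 306 degrees
Difference: |265.5 - 306| = 40.5 degrees
The angle between the hands is 40.5 degrees

Final answer: 40.5 degrees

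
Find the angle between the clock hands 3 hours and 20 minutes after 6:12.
First find the time 3 hours and 20 minutes after 6:12.
Total minutes: 6 x 60 + 12 + 3 x 60 + 20 = 572.
572 mod 720 = 572 minutes = 9:32.
Now compute the angle at 9:32:
Hour hand: 9 x 30 + 32 x 0.5 = 286 degrees
Minute hand: 32 x 6 = 192 degrees
Difference: |286 - 192| = 94 degrees
The angle is 94 degrees

Final answer: 94 degrees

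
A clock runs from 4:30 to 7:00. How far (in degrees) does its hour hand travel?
The hour hand moves 0.5 degrees per minute.
Time elapsed: 7:00 - 4:30 = 150 minutes
Angular displacement: 150 x 0.5 = 75 degrees

Final answer: 75 degrees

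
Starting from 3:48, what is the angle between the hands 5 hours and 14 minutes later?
First find the time 5 hours and 14 minutes after 3:48.
Total minutes: 3 x 60 + 48 + 5 x 60 + 14 = 542.
542 mod 720 = 542 minutes = 9:02.
Now compute the angle at 9:02:
Hour hand: 9 x 30 + 2 x 0.5 = 271 degrees
Minute hand: 2 x 6 = 12 degrees
Difference: |271 - 12| = 259 degrees
Smaller angle: 360 - 259 = 101 degrees

Final answer: 101 degrees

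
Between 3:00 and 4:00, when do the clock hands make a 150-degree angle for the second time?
At t minutes past 3:00, the hour hand is at 30 x 3 + 0.5t degrees and the minute hand is at 6t degrees.
The smaller angle between them is 150 degrees when |30H - 5.5t| = 150 or |30H - 5.5t| = 210.
With H = 3, solve 30 x 3 - 5.5t = +/- target for each target:
  t = (30 x 3 - 150) / 5.5 = -10.91 (outside (0, 60))
  t = (30 x 3 + 150) / 5.5 = 43.64
  t = (30 x 3 - 210) / 5.5 = -21.82 (outside (0, 60))
  t = (30 x 3 + 210) / 5.5 = 54.55
Valid solutions in (0, 60): {43.64, 54.55} minutes.
The second occurrence is t = 54.55 minutes.
The hands form a 150-degree angle at 54.55 minutes past 3:00.

Final answer: 54.55 minutes past 3:00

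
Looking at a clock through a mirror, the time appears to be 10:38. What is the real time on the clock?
Reflection across the vertical (12-6) axis maps a hand at angle A degrees to (360 - A) degrees, which sends a reading of T minutes past 12:00 to (720 - T) minutes past 12:00.
Mirror reads 10:38 = 638 minutes past 12:00.
Actual time: (720 - 638) mod 720 = 82 minutes = 1:22.

Final answer: 1:22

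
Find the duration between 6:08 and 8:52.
From 6:08 to 8:52:
(8 x 60 + 52) - (6 x 60 + 8) = 532 - 368 = 164 minutes
= 2 hours and 44 minutes

Final answer: 2 hours and 44 minutes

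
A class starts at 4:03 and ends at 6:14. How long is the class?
From 4:03 to 6:14:
(6 x 60 + 14) - (4 x 60 + 3) = 374 - 243 = 131 minutes
= 2 hours and 11 minutes

Final answer: 2 hours and 11 minutes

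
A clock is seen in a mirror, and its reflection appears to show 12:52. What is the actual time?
Reflection across the vertical (12-6) axis maps a hand at angle A degrees to (360 - A) degrees, which sends a reading of T minutes past 12:00 to (720 - T) minutes past 12:00.
Mirror reads 12:52 = 52 minutes past 12:00.
Actual time: (720 - 52) mod 720 = 668 minutes = 11:08.

Final answer: 11:08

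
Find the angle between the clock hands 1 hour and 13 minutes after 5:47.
First find the time 1 hour and 13 minutes after 5:47.
Total minutes: 5 x 60 + 47 + 1 x 60 + 13 = 420.
420 mod 720 = 420 minutes = 7:00.
Now compute the angle at 7:00:
Hour hand: 7 x 30 + 0 x 0.5 = 210 degrees
Minute hand: 0 x 6 = 0 degrees
Difference: |210 - 0| = 210 degrees
Smaller angle: 360 - 210 = 150 degrees

Final answer: 150 degrees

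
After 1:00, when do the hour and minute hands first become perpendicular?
At t minutes past 1:00, the hour hand is at 30 x 1 + 0.5t degrees and the minute hand is at 6t degrees.
The smaller angle between them is 90 degrees when |30H - 5.5t| = 90 or |30H - 5.5t| = 270.
With H = 1, solve 30 x 1 - 5.5t = +/- target for each target:
  t = (30 x 1 - 90) / 5.5 = -10.91 (outside (0, 60))
  t = (30 x 1 + 90) / 5.5 = 21.82
  t = (30 x 1 - 270) / 5.5 = -43.64 (outside (0, 60))
  t = (30 x 1 + 270) / 5.5 = 54.55
Valid solutions in (0, 60): {21.82, 54.55} minutes.
First occurrence: t = 21.82 minutes.
The hands are at right angles at 21.82 minutes past 1:00.

Final answer: 21.82 minutes past 1:00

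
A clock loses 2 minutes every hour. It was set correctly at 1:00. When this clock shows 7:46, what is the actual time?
For every 60 true minutes, the faulty clock advances 58 minutes, so 1 faulty-clock minute corresponds to 60/58 true minutes.
From 1:00 to 7:46 on the faulty dial is 406 minutes.
True elapsed: 406 x 60/58 = 420 minutes = 7 hours.
True time: 1:00 + 7 hours = 8:00.

Final answer: 8:00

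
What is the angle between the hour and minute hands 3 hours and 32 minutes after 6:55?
First find the time 3 hours and 32 minutes after 6:55.
Total minutes: 6 x 60 + 55 + 3 x 60 + 32 = 627.
627 mod 720 = 627 minutes = 10:27.
Now compute the angle at 10:27:
Hour hand: 10 x 30 + 27 x 0.5 = 313.5 degrees
Minute hand: 27 x 6 = 162 degrees
Difference: |313.5 - 162| = 151.5 degrees
The angle is 151.5 degrees

Final answer: 151.5 degrees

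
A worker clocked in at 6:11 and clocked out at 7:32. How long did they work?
From 6:11 to 7:32:
(7 x 60 + 32) - (6 x 60 + 11) = 452 - 371 = 81 minutes
= 1 hour and 21 minutes

Final answer: 1 hour and 21 minutes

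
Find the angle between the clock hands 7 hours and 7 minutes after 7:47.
First find the time 7 hours and 7 minutes after 7:47.
Total minutes: 7 x 60 + 47 + 7 x 60 + 7 = 894.
894 mod 720 = 174 minutes = 2:54.
Now compute the angle at 2:54:
Hour hand: 2 x 30 + 54 x 0.5 = 87 degrees
Minute hand: 54 x 6 = 324 degrees
Difference: |87 - 324| = 237 degrees
Smaller angle: 360 - 237 = 123 degrees

Final answer: 123 degrees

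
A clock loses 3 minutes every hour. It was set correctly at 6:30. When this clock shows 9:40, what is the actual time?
For every 60 true minutes, the faulty clock advances 57 minutes, so 1 faulty-clock minute corresponds to 60/57 true minutes.
From 6:30 to 9:40 on the faulty dial is 190 minutes.
True elapsed: 190 x 60/57 = 200 minutes = 3 hours and 20 minutes.
True time: 6:30 + 3 hours and 20 minutes = 9:50.

Final answer: 9:50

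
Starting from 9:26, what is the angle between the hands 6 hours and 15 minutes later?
First find the time 6 hours and 15 minutes after 9:26.
Total minutes: 9 x 60 + 26 + 6 x 60 + 15 = 941.
941 mod 720 = 221 minutes = 3:41.
Now compute the angle at 3:41:
Hour hand: 3 x 30 + 41 x 0.5 = 110.5 degrees
Minute hand: 41 x 6 = 246 degrees
Difference: |110.5 - 246| = 135.5 degrees
The angle is 135.5 degrees

Final answer: 135.5 degrees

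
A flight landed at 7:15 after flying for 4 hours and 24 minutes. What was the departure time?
Starting time: 7:15 = 435 total minutes past 12:00
Subtracting: 4 hours and 24 minutes = 264 minutes
435 - 264 = 171 minutes
= 2 hours and 51 minutes past 12:00 = 2:51

Final answer: 2:51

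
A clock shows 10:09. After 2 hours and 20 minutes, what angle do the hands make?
First find the time 2 hours and 20 minutes after 10:09.
Total minutes: 10 x 60 + 9 + 2 x 60 + 20 = 749.
749 mod 720 = 29 minutes = 12:29.
Now compute the angle at 12:29:
Hour hand: 0 x 30 + 29 x 0.5 = 14.5 degrees
Minute hand: 29 x 6 = 174 degrees
Difference: |14.5 - 174| = 159.5 degrees
The angle is 159.5 degrees

Final answer: 159.5 degrees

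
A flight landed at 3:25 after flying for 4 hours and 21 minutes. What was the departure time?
Starting time: 3:25 = 205 total minutes past 12:00
Subtracting: 4 hours and 21 minutes = 261 minutes
205 - 261 = -56 (negative, add 12 hours = 720) = 664 minutes
= 11 hours and 4 minutes past 12:00 = 11:04

Final answer: 11:04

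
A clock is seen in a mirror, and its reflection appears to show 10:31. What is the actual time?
Reflection across the vertical (12-6) axis maps a hand at angle A degrees to (360 - A) degrees, which sends a reading of T minutes past 12:00 to (720 - T) minutes past 12:00.
Mirror reads 10:31 = 631 minutes past 12:00.
Actual time: (720 - 631) mod 720 = 89 minutes = 1:29.

Final answer: 1:29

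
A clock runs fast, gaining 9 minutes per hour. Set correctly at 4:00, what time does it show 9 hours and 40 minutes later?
For every 60 true minutes, the faulty clock advances 60 + 9 = 69 minutes.
True elapsed: 9 hours and 40 minutes = 580 minutes.
Faulty clock advances: 580 x 69/60 = 667 minutes (drift: 87 minutes ahead).
Shown time: 4:00 + 667 minutes = 3:07.

Final answer: 3:07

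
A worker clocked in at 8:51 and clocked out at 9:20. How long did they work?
From 8:51 to 9:20:
(9 x 60 + 20) - (8 x 60 + 51) = 560 - 531 = 29 minutes
= 29 minutes

Final answer: 29 minutes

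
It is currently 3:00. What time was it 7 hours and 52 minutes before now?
Starting time: 3:00 = 180 total minutes past 12:00
Subtracting: 7 hours and 52 minutes = 472 minutes
180 - 472 = -292 (negative, add 12 hours = 720) = 428 minutes
= 7 hours and 8 minutes past 12:00 = 7:08

Final answer: 7:08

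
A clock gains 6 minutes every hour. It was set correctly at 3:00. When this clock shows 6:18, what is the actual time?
For every 60 true minutes, the faulty clock advances 66 minutes, so 1 faulty-clock minute corresponds to 60/66 true minutes.
From 3:00 to 6:18 on the faulty dial is 198 minutes.
True elapsed: 198 x 60/66 = 180 minutes = 3 hours.
True time: 3:00 + 3 hours = 6:00.

Final answer: 6:00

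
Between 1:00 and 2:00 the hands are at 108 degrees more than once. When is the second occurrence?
At t minutes past 1:00, the hour hand is at 30 x 1 + 0.5t degrees and the minute hand is at 6t degrees.
The smaller angle between them is 108 degrees when |30H - 5.5t| = 108 or |30H - 5.5t| = 252.
With H = 1, solve 30 x 1 - 5.5t = +/- target for each target:
  t = (30 x 1 - 108) / 5.5 = -14.18 (outside (0, 60))
  t = (30 x 1 + 108) / 5.5 = 25.09
  t = (30 x 1 - 252) / 5.5 = -40.36 (outside (0, 60))
  t = (30 x 1 + 252) / 5.5 = 51.27
Valid solutions in (0, 60): {25.09, 51.27} minutes.
The second occurrence is t = 51.27 minutes.
The hands form a 108-degree angle at 51.27 minutes past 1:00.

Final answer: 51.27 minutes past 1:00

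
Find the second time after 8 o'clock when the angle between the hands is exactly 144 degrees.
At t minutes past 8:00, the hour hand is at 30 x 8 + 0.5t degrees and the minute hand is at 6t degrees.
The smaller angle between them is 144 degrees when |30H - 5.5t| = 144 or |30H - 5.5t| = 216.
With H = 8, solve 30 x 8 - 5.5t = +/- target for each target:
  t = (30 x 8 - 144) / 5.5 = 17.45
  t = (30 x 8 + 144) / 5.5 = 69.82 (outside (0, 60))
  t = (30 x 8 - 216) / 5.5 = 4.36
  t = (30 x 8 + 216) / 5.5 = 82.91 (outside (0, 60))
Valid solutions in (0, 60): {4.36, 17.45} minutes.
The second occurrence is t = 17.45 minutes.
The hands form a 144-degree angle at 17.45 minutes past 8:00.

Final answer: 17.45 minutes past 8:00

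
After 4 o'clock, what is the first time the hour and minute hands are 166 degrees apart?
At t minutes past 4:00, the hour hand is at 30 x 4 + 0.5t degrees and the minute hand is at 6t degrees.
The smaller angle between them is 166 degrees when |30H - 5.5t| = 166 or |30H - 5.5t| = 194.
With H = 4, solve 30 x 4 - 5.5t = +/- target for each target:
  t = (30 x 4 - 166) / 5.5 = -8.36 (outside (0, 60))
  t = (30 x 4 + 166) / 5.5 = 52
  t = (30 x 4 - 194) / 5.5 = -13.45 (outside (0, 60))
  t = (30 x 4 + 194) / 5.5 = 57.09
Valid solutions in (0, 60): {52, 57.09} minutes.
The first occurrence is t = 52 minutes.
The hands form a 166-degree angle at 52 minutes past 4:00.

Final answer: 52 minutes past 4:00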